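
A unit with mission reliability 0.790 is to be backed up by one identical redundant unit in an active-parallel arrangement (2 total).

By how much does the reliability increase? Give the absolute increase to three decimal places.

R_before = 0.790
R_after = 1 − (1 − 0.790)^2 = 0.956
ΔR = 0.956 − 0.790 = 0.166

0.166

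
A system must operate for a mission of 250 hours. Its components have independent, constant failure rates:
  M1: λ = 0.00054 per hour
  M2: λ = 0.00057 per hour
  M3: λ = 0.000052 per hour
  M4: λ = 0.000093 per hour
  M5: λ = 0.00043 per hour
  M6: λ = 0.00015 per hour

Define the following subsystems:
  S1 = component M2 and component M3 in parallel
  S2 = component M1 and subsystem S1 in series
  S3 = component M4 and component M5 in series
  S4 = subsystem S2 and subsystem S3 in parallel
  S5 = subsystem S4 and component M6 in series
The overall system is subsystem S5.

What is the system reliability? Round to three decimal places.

0.948

R(M1) = exp(−0.00054 × 250) = 0.87372
R(M2) = exp(−0.00057 × 250) = 0.86719
R(M3) = exp(−0.000052 × 250) = 0.98708
R(M4) = exp(−0.000093 × 250) = 0.97702
R(M5) = exp(−0.00043 × 250) = 0.89808
R(M6) = exp(−0.00015 × 250) = 0.96319
Parallel (M2 and M3): 1 − (1 − 0.86719)(1 − 0.98708) = 0.99828
Series (M1 and [0.99828]): 0.87372 × 0.99828 = 0.87222
Series (M4 and M5): 0.97702 × 0.89808 = 0.87744
Parallel ([0.87222] and [0.87744]): 1 − (1 − 0.87222)(1 − 0.87744) = 0.98434
Series ([0.98434] and M6): 0.98434 × 0.96319 = 0.948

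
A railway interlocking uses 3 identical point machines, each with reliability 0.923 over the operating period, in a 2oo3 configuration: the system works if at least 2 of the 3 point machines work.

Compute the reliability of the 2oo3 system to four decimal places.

R = Σ_{i=2}^{3} C(3,i) p^i (1−p)^{3−i} with p = 0.923
C(3,2)·0.923^2·0.077^1 = 0.196796
C(3,3)·0.923^3·0.077^0 = 0.786330
Sum = 0.9831

0.9831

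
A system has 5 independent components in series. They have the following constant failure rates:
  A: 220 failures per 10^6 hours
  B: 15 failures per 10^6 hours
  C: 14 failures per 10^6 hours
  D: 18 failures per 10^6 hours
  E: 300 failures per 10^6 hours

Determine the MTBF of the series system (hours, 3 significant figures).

Series of exponential components: λ_sys = Σ λ_i
λ_sys = 0.00022 + 0.000015 + 0.000014 + 0.000018 + 0.00030 = 5.6700e-04 /h
MTBF = 1 / λ_sys = 1760 h

1760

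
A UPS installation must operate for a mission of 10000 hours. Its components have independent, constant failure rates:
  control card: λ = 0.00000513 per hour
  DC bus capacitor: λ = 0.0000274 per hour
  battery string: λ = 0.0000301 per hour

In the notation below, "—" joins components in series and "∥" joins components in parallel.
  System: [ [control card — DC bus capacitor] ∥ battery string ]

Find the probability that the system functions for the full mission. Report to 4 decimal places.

0.9278

R(control card) = exp(−0.00000513 × 10000) = 0.949994
R(DC bus capacitor) = exp(−0.0000274 × 10000) = 0.760332
R(battery string) = exp(−0.0000301 × 10000) = 0.740078
Series (control card and DC bus capacitor): 0.949994 × 0.760332 = 0.722311
Parallel ([0.722311] and battery string): 1 − (1 − 0.722311)(1 − 0.740078) = 0.9278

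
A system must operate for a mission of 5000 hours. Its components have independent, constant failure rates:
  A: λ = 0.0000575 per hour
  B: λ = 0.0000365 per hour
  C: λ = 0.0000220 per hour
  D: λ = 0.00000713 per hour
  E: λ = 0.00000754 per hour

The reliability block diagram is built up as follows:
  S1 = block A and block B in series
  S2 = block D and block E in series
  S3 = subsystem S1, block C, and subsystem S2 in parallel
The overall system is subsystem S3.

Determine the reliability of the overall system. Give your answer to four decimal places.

0.9972

R(A) = exp(−0.0000575 × 5000) = 0.750137
R(B) = exp(−0.0000365 × 5000) = 0.833185
R(C) = exp(−0.0000220 × 5000) = 0.895834
R(D) = exp(−0.00000713 × 5000) = 0.964978
R(E) = exp(−0.00000754 × 5000) = 0.963002
Series (A and B): 0.750137 × 0.833185 = 0.625003
Series (D and E): 0.964978 × 0.963002 = 0.929276
Parallel ([0.625003], C, and [0.929276]): 1 − (1 − 0.625003)(1 − 0.895834)(1 − 0.929276) = 0.9972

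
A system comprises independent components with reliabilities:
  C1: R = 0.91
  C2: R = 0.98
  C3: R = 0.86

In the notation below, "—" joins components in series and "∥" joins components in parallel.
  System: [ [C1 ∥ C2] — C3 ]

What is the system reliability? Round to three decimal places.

0.858

Parallel (C1 and C2): 1 − (1 − 0.91000)(1 − 0.98000) = 0.99820
Series ([0.99820] and C3): 0.99820 × 0.86000 = 0.858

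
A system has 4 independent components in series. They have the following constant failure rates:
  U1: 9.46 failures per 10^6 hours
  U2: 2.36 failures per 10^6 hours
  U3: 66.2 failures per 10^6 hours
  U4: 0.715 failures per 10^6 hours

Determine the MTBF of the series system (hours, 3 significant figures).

12700

Series of exponential components: λ_sys = Σ λ_i
λ_sys = 0.00000946 + 0.00000236 + 0.0000662 + 0.000000715 = 7.8735e-05 /h
MTBF = 1 / λ_sys = 12700 h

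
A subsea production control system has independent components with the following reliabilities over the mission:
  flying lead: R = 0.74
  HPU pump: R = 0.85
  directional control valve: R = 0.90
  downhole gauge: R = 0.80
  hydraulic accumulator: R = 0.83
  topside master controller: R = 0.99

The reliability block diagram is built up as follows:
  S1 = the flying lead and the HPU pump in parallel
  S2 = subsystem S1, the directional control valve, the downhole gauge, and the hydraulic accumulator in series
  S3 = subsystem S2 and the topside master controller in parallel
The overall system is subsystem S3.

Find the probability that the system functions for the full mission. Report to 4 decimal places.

Parallel (flying lead and HPU pump): 1 − (1 − 0.740000)(1 − 0.850000) = 0.961000
Series ([0.961000], directional control valve, downhole gauge, and hydraulic accumulator): 0.961000 × 0.900000 × 0.800000 × 0.830000 = 0.574294
Parallel ([0.574294] and topside master controller): 1 − (1 − 0.574294)(1 − 0.990000) = 0.9957

0.9957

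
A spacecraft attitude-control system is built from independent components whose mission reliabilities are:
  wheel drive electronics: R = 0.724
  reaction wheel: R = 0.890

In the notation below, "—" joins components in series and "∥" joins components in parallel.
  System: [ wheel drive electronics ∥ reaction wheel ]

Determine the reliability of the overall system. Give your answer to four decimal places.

Parallel (wheel drive electronics and reaction wheel): 1 − (1 − 0.724000)(1 − 0.890000) = 0.9696

0.9696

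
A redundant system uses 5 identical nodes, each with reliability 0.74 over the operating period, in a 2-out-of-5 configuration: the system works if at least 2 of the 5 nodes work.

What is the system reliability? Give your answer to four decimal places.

0.9819

R = Σ_{i=2}^{5} C(5,i) p^i (1−p)^{5−i} with p = 0.74
C(5,2)·0.74^2·0.26^3 = 0.096246
C(5,3)·0.74^3·0.26^2 = 0.273931
C(5,4)·0.74^4·0.26^1 = 0.389825
C(5,5)·0.74^5·0.26^0 = 0.221901
Sum = 0.9819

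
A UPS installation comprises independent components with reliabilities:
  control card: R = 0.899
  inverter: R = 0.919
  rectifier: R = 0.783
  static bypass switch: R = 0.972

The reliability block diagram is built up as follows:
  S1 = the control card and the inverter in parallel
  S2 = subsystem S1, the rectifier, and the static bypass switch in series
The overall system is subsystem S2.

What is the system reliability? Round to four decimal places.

0.7548

Parallel (control card and inverter): 1 − (1 − 0.899000)(1 − 0.919000) = 0.991819
Series ([0.991819], rectifier, and static bypass switch): 0.991819 × 0.783000 × 0.972000 = 0.7548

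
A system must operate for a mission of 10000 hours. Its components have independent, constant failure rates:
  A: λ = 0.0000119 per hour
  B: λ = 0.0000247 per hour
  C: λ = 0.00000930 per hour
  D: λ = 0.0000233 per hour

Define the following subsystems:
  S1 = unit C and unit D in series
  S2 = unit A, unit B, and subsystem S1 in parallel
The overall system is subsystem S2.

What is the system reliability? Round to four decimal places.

R(A) = exp(−0.0000119 × 10000) = 0.887808
R(B) = exp(−0.0000247 × 10000) = 0.781141
R(C) = exp(−0.00000930 × 10000) = 0.911194
R(D) = exp(−0.0000233 × 10000) = 0.792154
Series (C and D): 0.911194 × 0.792154 = 0.721806
Parallel (A, B, and [0.721806]): 1 − (1 − 0.887808)(1 − 0.781141)(1 − 0.721806) = 0.9932

0.9932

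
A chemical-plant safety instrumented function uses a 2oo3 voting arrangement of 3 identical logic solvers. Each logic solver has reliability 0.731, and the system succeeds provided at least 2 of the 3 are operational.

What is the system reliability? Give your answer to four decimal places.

0.8218

R = Σ_{i=2}^{3} C(3,i) p^i (1−p)^{3−i} with p = 0.731
C(3,2)·0.731^2·0.269^1 = 0.431229
C(3,3)·0.731^3·0.269^0 = 0.390618
Sum = 0.8218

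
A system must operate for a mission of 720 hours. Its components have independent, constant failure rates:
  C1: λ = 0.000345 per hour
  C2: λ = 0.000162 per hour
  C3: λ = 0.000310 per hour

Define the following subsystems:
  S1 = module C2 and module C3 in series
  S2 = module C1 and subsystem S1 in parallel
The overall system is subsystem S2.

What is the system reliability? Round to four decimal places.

R(C1) = exp(−0.000345 × 720) = 0.780048
R(C2) = exp(−0.000162 × 720) = 0.889906
R(C3) = exp(−0.000310 × 720) = 0.799955
Series (C2 and C3): 0.889906 × 0.799955 = 0.711885
Parallel (C1 and [0.711885]): 1 − (1 − 0.780048)(1 − 0.711885) = 0.9366

0.9366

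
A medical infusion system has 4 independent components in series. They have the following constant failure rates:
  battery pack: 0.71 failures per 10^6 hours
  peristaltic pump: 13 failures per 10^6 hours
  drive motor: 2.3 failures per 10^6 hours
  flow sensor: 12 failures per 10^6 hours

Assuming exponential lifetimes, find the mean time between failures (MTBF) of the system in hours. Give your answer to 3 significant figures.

35700

Series of exponential components: λ_sys = Σ λ_i
λ_sys = 0.00000071 + 0.000013 + 0.0000023 + 0.000012 = 2.8010e-05 /h
MTBF = 1 / λ_sys = 35700 h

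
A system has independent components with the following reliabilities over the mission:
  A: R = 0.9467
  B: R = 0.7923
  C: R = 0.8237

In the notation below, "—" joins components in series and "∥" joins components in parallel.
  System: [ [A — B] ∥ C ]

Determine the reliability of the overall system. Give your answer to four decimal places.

Series (A and B): 0.946700 × 0.792300 = 0.750070
Parallel ([0.750070] and C): 1 − (1 − 0.750070)(1 − 0.823700) = 0.9559

0.9559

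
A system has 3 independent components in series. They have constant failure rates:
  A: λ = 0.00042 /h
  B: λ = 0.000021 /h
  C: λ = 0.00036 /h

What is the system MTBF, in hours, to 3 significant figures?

1250

Series of exponential components: λ_sys = Σ λ_i
λ_sys = 0.00042 + 0.000021 + 0.00036 = 8.0100e-04 /h
MTBF = 1 / λ_sys = 1250 h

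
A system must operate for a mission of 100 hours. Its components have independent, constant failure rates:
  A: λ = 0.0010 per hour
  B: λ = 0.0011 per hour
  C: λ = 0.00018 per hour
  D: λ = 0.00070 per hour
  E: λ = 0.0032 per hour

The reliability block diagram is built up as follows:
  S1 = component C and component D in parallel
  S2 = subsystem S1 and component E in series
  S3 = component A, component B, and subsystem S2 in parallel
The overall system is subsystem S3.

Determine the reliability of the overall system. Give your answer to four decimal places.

0.9973

R(A) = exp(−0.0010 × 100) = 0.904837
R(B) = exp(−0.0011 × 100) = 0.895834
R(C) = exp(−0.00018 × 100) = 0.982161
R(D) = exp(−0.00070 × 100) = 0.932394
R(E) = exp(−0.0032 × 100) = 0.726149
Parallel (C and D): 1 − (1 − 0.982161)(1 − 0.932394) = 0.998794
Series ([0.998794] and E): 0.998794 × 0.726149 = 0.725273
Parallel (A, B, and [0.725273]): 1 − (1 − 0.904837)(1 − 0.895834)(1 − 0.725273) = 0.9973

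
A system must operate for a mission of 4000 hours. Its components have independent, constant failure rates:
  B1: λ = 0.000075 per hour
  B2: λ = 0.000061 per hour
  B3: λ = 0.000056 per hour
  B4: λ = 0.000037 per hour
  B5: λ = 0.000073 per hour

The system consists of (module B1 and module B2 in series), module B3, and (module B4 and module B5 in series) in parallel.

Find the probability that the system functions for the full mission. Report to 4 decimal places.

0.9700

R(B1) = exp(−0.000075 × 4000) = 0.740818
R(B2) = exp(−0.000061 × 4000) = 0.783488
R(B3) = exp(−0.000056 × 4000) = 0.799315
R(B4) = exp(−0.000037 × 4000) = 0.862431
R(B5) = exp(−0.000073 × 4000) = 0.746769
Series (B1 and B2): 0.740818 × 0.783488 = 0.580422
Series (B4 and B5): 0.862431 × 0.746769 = 0.644037
Parallel ([0.580422], B3, and [0.644037]): 1 − (1 − 0.580422)(1 − 0.799315)(1 − 0.644037) = 0.9700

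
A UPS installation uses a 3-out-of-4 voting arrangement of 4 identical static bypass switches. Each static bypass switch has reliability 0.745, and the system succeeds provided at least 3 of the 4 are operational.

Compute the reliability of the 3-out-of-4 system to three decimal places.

R = Σ_{i=3}^{4} C(4,i) p^i (1−p)^{4−i} with p = 0.745
C(4,3)·0.745^3·0.255^1 = 0.42176
C(4,4)·0.745^4·0.255^0 = 0.30805
Sum = 0.730

0.730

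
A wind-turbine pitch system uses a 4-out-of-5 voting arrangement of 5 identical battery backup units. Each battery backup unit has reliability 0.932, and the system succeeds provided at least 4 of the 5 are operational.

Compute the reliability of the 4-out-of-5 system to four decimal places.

0.9597

R = Σ_{i=4}^{5} C(5,i) p^i (1−p)^{5−i} with p = 0.932
C(5,4)·0.932^4·0.068^1 = 0.256533
C(5,5)·0.932^5·0.068^0 = 0.703201
Sum = 0.9597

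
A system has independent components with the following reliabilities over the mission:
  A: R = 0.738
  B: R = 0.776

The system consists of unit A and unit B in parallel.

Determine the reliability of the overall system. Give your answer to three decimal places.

Parallel (A and B): 1 − (1 − 0.73800)(1 − 0.77600) = 0.941

0.941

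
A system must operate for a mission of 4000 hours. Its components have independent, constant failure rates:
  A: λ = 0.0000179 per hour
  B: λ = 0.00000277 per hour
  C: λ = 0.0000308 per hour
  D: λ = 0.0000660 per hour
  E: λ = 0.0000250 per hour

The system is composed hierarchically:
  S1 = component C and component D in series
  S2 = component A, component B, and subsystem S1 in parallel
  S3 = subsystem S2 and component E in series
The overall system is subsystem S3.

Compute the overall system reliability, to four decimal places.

0.9046

R(A) = exp(−0.0000179 × 4000) = 0.930903
R(B) = exp(−0.00000277 × 4000) = 0.988981
R(C) = exp(−0.0000308 × 4000) = 0.884087
R(D) = exp(−0.0000660 × 4000) = 0.767974
R(E) = exp(−0.0000250 × 4000) = 0.904837
Series (C and D): 0.884087 × 0.767974 = 0.678956
Parallel (A, B, and [0.678956]): 1 − (1 − 0.930903)(1 − 0.988981)(1 − 0.678956) = 0.999756
Series ([0.999756] and E): 0.999756 × 0.904837 = 0.9046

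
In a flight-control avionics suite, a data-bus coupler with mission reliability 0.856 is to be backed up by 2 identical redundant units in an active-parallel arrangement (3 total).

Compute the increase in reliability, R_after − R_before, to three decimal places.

R_before = 0.856
R_after = 1 − (1 − 0.856)^3 = 0.997
ΔR = 0.997 − 0.856 = 0.141

0.141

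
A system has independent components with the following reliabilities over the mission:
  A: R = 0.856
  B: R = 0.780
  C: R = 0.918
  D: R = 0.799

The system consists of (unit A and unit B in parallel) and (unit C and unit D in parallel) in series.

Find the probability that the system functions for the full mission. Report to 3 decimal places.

0.952

Parallel (A and B): 1 − (1 − 0.85600)(1 − 0.78000) = 0.96832
Parallel (C and D): 1 − (1 − 0.91800)(1 − 0.79900) = 0.98352
Series ([0.96832] and [0.98352]): 0.96832 × 0.98352 = 0.952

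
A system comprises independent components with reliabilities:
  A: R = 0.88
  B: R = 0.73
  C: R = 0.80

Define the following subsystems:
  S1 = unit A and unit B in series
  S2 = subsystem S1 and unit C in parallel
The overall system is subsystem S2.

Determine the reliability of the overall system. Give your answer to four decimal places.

0.9285

Series (A and B): 0.880000 × 0.730000 = 0.642400
Parallel ([0.642400] and C): 1 − (1 − 0.642400)(1 − 0.800000) = 0.9285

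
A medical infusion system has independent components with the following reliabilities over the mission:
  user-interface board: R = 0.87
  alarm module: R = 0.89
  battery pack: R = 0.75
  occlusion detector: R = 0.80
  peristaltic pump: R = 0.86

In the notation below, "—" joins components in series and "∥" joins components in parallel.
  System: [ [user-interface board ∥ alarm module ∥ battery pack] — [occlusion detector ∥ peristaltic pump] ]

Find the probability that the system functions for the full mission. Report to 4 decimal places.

Parallel (user-interface board, alarm module, and battery pack): 1 − (1 − 0.870000)(1 − 0.890000)(1 − 0.750000) = 0.996425
Parallel (occlusion detector and peristaltic pump): 1 − (1 − 0.800000)(1 − 0.860000) = 0.972000
Series ([0.996425] and [0.972000]): 0.996425 × 0.972000 = 0.9685

0.9685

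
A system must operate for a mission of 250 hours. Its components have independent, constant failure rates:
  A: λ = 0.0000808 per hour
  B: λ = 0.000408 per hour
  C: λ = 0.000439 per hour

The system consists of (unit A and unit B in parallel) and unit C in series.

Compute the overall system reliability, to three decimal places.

R(A) = exp(−0.0000808 × 250) = 0.98000
R(B) = exp(−0.000408 × 250) = 0.90303
R(C) = exp(−0.000439 × 250) = 0.89606
Parallel (A and B): 1 − (1 − 0.98000)(1 − 0.90303) = 0.99806
Series ([0.99806] and C): 0.99806 × 0.89606 = 0.894

0.894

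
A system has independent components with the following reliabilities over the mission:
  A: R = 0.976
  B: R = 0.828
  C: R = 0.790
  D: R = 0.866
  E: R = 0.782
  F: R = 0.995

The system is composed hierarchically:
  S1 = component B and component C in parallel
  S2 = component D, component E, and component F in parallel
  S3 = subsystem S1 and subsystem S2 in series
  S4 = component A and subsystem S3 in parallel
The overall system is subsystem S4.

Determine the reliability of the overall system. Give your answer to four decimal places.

Parallel (B and C): 1 − (1 − 0.828000)(1 − 0.790000) = 0.963880
Parallel (D, E, and F): 1 − (1 − 0.866000)(1 − 0.782000)(1 − 0.995000) = 0.999854
Series ([0.963880] and [0.999854]): 0.963880 × 0.999854 = 0.963739
Parallel (A and [0.963739]): 1 − (1 − 0.976000)(1 − 0.963739) = 0.9991

0.9991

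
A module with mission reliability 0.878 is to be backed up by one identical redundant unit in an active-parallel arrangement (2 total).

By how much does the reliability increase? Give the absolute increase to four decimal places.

R_before = 0.878
R_after = 1 − (1 − 0.878)^2 = 0.9851
ΔR = 0.9851 − 0.878 = 0.1071

0.1071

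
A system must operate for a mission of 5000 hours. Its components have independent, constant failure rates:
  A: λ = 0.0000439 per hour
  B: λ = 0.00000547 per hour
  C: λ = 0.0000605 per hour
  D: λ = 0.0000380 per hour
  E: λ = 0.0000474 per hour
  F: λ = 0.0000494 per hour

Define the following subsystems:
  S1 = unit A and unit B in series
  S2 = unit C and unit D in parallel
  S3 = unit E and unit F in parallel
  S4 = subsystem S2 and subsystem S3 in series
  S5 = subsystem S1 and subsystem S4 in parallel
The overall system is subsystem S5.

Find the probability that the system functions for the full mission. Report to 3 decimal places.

0.980

R(A) = exp(−0.0000439 × 5000) = 0.80292
R(B) = exp(−0.00000547 × 5000) = 0.97302
R(C) = exp(−0.0000605 × 5000) = 0.73897
R(D) = exp(−0.0000380 × 5000) = 0.82696
R(E) = exp(−0.0000474 × 5000) = 0.78899
R(F) = exp(−0.0000494 × 5000) = 0.78114
Series (A and B): 0.80292 × 0.97302 = 0.78126
Parallel (C and D): 1 − (1 − 0.73897)(1 − 0.82696) = 0.95483
Parallel (E and F): 1 − (1 − 0.78899)(1 − 0.78114) = 0.95382
Series ([0.95483] and [0.95382]): 0.95483 × 0.95382 = 0.91074
Parallel ([0.78126] and [0.91074]): 1 − (1 − 0.78126)(1 − 0.91074) = 0.980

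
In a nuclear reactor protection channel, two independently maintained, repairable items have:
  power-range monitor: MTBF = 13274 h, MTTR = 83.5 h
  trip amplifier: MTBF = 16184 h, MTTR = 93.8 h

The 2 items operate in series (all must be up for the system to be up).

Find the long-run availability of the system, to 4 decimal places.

0.9880

A(power-range monitor) = MTBF/(MTBF+MTTR) = 13274/(13274+83.5) = 0.993749
A(trip amplifier) = MTBF/(MTBF+MTTR) = 16184/(16184+93.8) = 0.994238
Series availability: 0.993749 × 0.994238 = 0.9880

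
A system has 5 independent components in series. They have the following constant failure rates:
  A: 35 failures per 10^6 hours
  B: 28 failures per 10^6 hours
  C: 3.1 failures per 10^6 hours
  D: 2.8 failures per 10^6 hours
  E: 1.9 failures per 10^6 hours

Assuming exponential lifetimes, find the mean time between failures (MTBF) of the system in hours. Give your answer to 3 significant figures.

14100

Series of exponential components: λ_sys = Σ λ_i
λ_sys = 0.000035 + 0.000028 + 0.0000031 + 0.0000028 + 0.0000019 = 7.0800e-05 /h
MTBF = 1 / λ_sys = 14100 h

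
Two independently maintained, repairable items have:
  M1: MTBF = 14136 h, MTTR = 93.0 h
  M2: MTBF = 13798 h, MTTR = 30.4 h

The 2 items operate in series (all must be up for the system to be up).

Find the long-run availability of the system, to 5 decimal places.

0.99128

A(M1) = MTBF/(MTBF+MTTR) = 14136/(14136+93.0) = 0.993464
A(M2) = MTBF/(MTBF+MTTR) = 13798/(13798+30.4) = 0.997802
Series availability: 0.993464 × 0.997802 = 0.99128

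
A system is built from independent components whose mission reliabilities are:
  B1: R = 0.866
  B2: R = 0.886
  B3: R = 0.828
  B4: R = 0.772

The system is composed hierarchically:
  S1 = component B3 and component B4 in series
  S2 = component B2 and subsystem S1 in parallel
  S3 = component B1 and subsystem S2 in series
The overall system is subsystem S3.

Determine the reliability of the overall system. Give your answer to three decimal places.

Series (B3 and B4): 0.82800 × 0.77200 = 0.63922
Parallel (B2 and [0.63922]): 1 − (1 − 0.88600)(1 − 0.63922) = 0.95887
Series (B1 and [0.95887]): 0.86600 × 0.95887 = 0.830

0.830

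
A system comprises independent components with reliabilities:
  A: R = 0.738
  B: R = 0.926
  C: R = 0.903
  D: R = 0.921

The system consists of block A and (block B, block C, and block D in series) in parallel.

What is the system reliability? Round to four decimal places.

Series (B, C, and D): 0.926000 × 0.903000 × 0.921000 = 0.770120
Parallel (A and [0.770120]): 1 − (1 − 0.738000)(1 − 0.770120) = 0.9398

0.9398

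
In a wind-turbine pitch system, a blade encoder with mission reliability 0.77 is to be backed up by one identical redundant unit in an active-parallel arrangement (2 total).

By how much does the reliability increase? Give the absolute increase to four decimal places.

0.1771

R_before = 0.77
R_after = 1 − (1 − 0.77)^2 = 0.9471
ΔR = 0.9471 − 0.77 = 0.1771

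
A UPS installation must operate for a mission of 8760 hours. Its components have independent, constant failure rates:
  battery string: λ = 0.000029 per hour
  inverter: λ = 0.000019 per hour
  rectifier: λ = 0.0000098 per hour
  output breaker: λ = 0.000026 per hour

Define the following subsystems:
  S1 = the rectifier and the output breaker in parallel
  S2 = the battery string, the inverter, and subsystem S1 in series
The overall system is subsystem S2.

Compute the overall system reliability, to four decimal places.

0.6457

R(battery string) = exp(−0.000029 × 8760) = 0.775661
R(inverter) = exp(−0.000019 × 8760) = 0.846674
R(rectifier) = exp(−0.0000098 × 8760) = 0.917734
R(output breaker) = exp(−0.000026 × 8760) = 0.796315
Parallel (rectifier and output breaker): 1 − (1 − 0.917734)(1 − 0.796315) = 0.983244
Series (battery string, inverter, and [0.983244]): 0.775661 × 0.846674 × 0.983244 = 0.6457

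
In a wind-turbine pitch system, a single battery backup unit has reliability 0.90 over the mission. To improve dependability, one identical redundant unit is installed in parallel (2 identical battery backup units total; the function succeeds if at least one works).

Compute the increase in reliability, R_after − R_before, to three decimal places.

R_before = 0.90
R_after = 1 − (1 − 0.90)^2 = 0.990
ΔR = 0.990 − 0.90 = 0.090

0.090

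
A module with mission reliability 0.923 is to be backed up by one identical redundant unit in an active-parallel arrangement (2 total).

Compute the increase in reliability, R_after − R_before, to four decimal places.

R_before = 0.923
R_after = 1 − (1 − 0.923)^2 = 0.9941
ΔR = 0.9941 − 0.923 = 0.0711

0.0711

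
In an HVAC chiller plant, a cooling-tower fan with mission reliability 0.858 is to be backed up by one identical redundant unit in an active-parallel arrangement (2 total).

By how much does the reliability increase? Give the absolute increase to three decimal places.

0.122

R_before = 0.858
R_after = 1 − (1 − 0.858)^2 = 0.980
ΔR = 0.980 − 0.858 = 0.122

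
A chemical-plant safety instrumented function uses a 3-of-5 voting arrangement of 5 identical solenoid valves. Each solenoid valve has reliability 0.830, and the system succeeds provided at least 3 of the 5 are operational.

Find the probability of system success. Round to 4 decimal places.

0.9625

R = Σ_{i=3}^{5} C(5,i) p^i (1−p)^{5−i} with p = 0.830
C(5,3)·0.830^3·0.170^2 = 0.165246
C(5,4)·0.830^4·0.170^1 = 0.403396
C(5,5)·0.830^5·0.170^0 = 0.393904
Sum = 0.9625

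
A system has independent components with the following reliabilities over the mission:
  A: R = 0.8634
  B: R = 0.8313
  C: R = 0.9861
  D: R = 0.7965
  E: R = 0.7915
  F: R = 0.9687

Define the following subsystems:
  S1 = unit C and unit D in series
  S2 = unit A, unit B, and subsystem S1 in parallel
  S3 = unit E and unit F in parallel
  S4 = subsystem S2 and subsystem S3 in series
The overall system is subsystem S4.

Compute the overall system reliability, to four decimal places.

Series (C and D): 0.986100 × 0.796500 = 0.785429
Parallel (A, B, and [0.785429]): 1 − (1 − 0.863400)(1 − 0.831300)(1 − 0.785429) = 0.995055
Parallel (E and F): 1 − (1 − 0.791500)(1 − 0.968700) = 0.993474
Series ([0.995055] and [0.993474]): 0.995055 × 0.993474 = 0.9886

0.9886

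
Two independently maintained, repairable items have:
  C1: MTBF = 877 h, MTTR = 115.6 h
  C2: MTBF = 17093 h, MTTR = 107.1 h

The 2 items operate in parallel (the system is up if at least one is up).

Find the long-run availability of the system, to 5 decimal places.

A(C1) = MTBF/(MTBF+MTTR) = 877/(877+115.6) = 0.883538
A(C2) = MTBF/(MTBF+MTTR) = 17093/(17093+107.1) = 0.993773
Parallel availability: 1 − (1 − 0.883538)(1 − 0.993773) = 0.99927

0.99927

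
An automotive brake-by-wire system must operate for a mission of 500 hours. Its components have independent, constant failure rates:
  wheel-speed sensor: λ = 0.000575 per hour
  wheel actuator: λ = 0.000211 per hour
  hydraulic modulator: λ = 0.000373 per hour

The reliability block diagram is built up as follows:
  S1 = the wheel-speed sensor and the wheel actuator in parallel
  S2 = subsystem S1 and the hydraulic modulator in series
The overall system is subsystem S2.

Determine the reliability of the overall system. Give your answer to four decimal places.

R(wheel-speed sensor) = exp(−0.000575 × 500) = 0.750137
R(wheel actuator) = exp(−0.000211 × 500) = 0.899874
R(hydraulic modulator) = exp(−0.000373 × 500) = 0.829859
Parallel (wheel-speed sensor and wheel actuator): 1 − (1 − 0.750137)(1 − 0.899874) = 0.974982
Series ([0.974982] and hydraulic modulator): 0.974982 × 0.829859 = 0.8091

0.8091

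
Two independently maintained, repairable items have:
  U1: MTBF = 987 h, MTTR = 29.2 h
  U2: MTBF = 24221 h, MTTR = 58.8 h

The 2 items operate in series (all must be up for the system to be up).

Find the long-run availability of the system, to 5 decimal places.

A(U1) = MTBF/(MTBF+MTTR) = 987/(987+29.2) = 0.971265
A(U2) = MTBF/(MTBF+MTTR) = 24221/(24221+58.8) = 0.997578
Series availability: 0.971265 × 0.997578 = 0.96891

0.96891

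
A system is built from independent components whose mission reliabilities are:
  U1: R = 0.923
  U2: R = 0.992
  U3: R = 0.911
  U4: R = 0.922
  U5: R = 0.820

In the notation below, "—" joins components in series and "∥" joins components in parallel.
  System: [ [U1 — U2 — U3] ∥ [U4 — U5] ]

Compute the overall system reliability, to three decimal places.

0.960

Series (U1, U2, and U3): 0.92300 × 0.99200 × 0.91100 = 0.83413
Series (U4 and U5): 0.92200 × 0.82000 = 0.75604
Parallel ([0.83413] and [0.75604]): 1 − (1 − 0.83413)(1 − 0.75604) = 0.960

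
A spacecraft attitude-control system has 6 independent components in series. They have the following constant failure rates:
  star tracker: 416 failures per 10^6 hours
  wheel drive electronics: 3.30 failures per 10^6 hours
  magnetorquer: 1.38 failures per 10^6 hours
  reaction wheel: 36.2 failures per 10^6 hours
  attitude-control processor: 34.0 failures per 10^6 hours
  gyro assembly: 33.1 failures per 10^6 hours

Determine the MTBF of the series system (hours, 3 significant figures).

Series of exponential components: λ_sys = Σ λ_i
λ_sys = 0.000416 + 0.00000330 + 0.00000138 + 0.0000362 + 0.0000340 + 0.0000331 = 5.2398e-04 /h
MTBF = 1 / λ_sys = 1910 h

1910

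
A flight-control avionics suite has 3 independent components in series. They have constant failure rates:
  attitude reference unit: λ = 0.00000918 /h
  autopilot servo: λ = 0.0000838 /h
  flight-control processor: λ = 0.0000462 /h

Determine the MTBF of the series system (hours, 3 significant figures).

7180

Series of exponential components: λ_sys = Σ λ_i
λ_sys = 0.00000918 + 0.0000838 + 0.0000462 = 1.3918e-04 /h
MTBF = 1 / λ_sys = 7180 h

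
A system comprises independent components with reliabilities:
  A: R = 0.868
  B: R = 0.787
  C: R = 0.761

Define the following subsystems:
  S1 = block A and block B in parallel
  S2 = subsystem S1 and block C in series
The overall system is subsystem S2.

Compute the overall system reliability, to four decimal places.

0.7396

Parallel (A and B): 1 − (1 − 0.868000)(1 − 0.787000) = 0.971884
Series ([0.971884] and C): 0.971884 × 0.761000 = 0.7396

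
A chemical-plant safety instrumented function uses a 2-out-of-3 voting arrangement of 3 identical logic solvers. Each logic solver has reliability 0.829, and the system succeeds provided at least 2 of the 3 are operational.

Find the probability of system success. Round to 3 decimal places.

R = Σ_{i=2}^{3} C(3,i) p^i (1−p)^{3−i} with p = 0.829
C(3,2)·0.829^2·0.171^1 = 0.35255
C(3,3)·0.829^3·0.171^0 = 0.56972
Sum = 0.922

0.922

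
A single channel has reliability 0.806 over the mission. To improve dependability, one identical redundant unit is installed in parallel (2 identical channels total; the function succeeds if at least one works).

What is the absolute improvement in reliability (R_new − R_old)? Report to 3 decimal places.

0.156

R_before = 0.806
R_after = 1 − (1 − 0.806)^2 = 0.962
ΔR = 0.962 − 0.806 = 0.156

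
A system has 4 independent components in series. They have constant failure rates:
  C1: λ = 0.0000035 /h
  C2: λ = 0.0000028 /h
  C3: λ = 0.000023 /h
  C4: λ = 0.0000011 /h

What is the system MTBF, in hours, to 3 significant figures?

Series of exponential components: λ_sys = Σ λ_i
λ_sys = 0.0000035 + 0.0000028 + 0.000023 + 0.0000011 = 3.0400e-05 /h
MTBF = 1 / λ_sys = 32900 h

32900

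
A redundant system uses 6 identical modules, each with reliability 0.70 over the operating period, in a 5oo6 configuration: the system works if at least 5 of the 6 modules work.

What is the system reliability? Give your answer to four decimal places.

R = Σ_{i=5}^{6} C(6,i) p^i (1−p)^{6−i} with p = 0.70
C(6,5)·0.70^5·0.30^1 = 0.302526
C(6,6)·0.70^6·0.30^0 = 0.117649
Sum = 0.4202

0.4202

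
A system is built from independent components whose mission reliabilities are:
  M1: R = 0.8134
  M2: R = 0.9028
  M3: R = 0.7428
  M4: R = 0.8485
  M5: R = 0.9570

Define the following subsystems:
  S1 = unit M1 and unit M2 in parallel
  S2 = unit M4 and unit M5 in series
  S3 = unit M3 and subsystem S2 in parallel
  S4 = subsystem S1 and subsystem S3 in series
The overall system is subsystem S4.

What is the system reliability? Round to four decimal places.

Parallel (M1 and M2): 1 − (1 − 0.813400)(1 − 0.902800) = 0.981862
Series (M4 and M5): 0.848500 × 0.957000 = 0.812015
Parallel (M3 and [0.812015]): 1 − (1 − 0.742800)(1 − 0.812015) = 0.951650
Series ([0.981862] and [0.951650]): 0.981862 × 0.951650 = 0.9344

0.9344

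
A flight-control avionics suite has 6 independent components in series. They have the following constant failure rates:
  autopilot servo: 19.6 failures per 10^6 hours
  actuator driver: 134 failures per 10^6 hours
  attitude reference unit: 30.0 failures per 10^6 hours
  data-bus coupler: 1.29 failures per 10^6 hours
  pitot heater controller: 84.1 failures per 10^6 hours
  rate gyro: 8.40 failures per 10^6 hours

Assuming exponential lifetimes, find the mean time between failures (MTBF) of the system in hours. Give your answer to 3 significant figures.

3610

Series of exponential components: λ_sys = Σ λ_i
λ_sys = 0.0000196 + 0.000134 + 0.0000300 + 0.00000129 + 0.0000841 + 0.00000840 = 2.7739e-04 /h
MTBF = 1 / λ_sys = 3610 h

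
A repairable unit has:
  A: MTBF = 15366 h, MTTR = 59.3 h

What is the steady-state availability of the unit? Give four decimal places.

A(A) = MTBF/(MTBF+MTTR) = 15366/(15366+59.3) = 0.9962

0.9962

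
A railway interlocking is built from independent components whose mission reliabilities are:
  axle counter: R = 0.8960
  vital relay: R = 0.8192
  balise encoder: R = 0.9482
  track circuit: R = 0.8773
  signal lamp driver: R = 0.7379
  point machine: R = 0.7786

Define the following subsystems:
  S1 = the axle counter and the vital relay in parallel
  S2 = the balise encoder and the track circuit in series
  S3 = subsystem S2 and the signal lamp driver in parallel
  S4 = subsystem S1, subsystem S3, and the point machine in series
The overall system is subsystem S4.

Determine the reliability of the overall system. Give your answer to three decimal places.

Parallel (axle counter and vital relay): 1 − (1 − 0.89600)(1 − 0.81920) = 0.98120
Series (balise encoder and track circuit): 0.94820 × 0.87730 = 0.83186
Parallel ([0.83186] and signal lamp driver): 1 − (1 − 0.83186)(1 − 0.73790) = 0.95593
Series ([0.98120], [0.95593], and point machine): 0.98120 × 0.95593 × 0.77860 = 0.730

0.730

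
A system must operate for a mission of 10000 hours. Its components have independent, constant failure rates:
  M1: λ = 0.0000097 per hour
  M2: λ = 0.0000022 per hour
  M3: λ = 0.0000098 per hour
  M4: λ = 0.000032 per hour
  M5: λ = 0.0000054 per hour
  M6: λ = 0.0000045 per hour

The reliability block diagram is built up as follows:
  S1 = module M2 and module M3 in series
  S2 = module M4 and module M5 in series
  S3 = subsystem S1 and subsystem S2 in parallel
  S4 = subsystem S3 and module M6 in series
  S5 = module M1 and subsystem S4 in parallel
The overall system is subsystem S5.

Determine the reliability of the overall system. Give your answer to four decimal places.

0.9928

R(M1) = exp(−0.0000097 × 10000) = 0.907556
R(M2) = exp(−0.0000022 × 10000) = 0.978240
R(M3) = exp(−0.0000098 × 10000) = 0.906649
R(M4) = exp(−0.000032 × 10000) = 0.726149
R(M5) = exp(−0.0000054 × 10000) = 0.947432
R(M6) = exp(−0.0000045 × 10000) = 0.955997
Series (M2 and M3): 0.978240 × 0.906649 = 0.886920
Series (M4 and M5): 0.726149 × 0.947432 = 0.687977
Parallel ([0.886920] and [0.687977]): 1 − (1 − 0.886920)(1 − 0.687977) = 0.964716
Series ([0.964716] and M6): 0.964716 × 0.955997 = 0.922266
Parallel (M1 and [0.922266]): 1 − (1 − 0.907556)(1 − 0.922266) = 0.9928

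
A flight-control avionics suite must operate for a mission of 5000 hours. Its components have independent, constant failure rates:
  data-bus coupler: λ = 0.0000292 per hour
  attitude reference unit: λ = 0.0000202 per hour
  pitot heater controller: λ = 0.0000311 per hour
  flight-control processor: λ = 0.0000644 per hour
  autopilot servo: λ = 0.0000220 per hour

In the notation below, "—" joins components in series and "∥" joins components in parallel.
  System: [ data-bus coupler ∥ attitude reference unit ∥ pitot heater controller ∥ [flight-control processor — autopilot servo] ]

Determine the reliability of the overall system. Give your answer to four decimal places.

0.9993

R(data-bus coupler) = exp(−0.0000292 × 5000) = 0.864158
R(attitude reference unit) = exp(−0.0000202 × 5000) = 0.903933
R(pitot heater controller) = exp(−0.0000311 × 5000) = 0.855987
R(flight-control processor) = exp(−0.0000644 × 5000) = 0.724698
R(autopilot servo) = exp(−0.0000220 × 5000) = 0.895834
Series (flight-control processor and autopilot servo): 0.724698 × 0.895834 = 0.649209
Parallel (data-bus coupler, attitude reference unit, pitot heater controller, and [0.649209]): 1 − (1 − 0.864158)(1 − 0.903933)(1 − 0.855987)(1 − 0.649209) = 0.9993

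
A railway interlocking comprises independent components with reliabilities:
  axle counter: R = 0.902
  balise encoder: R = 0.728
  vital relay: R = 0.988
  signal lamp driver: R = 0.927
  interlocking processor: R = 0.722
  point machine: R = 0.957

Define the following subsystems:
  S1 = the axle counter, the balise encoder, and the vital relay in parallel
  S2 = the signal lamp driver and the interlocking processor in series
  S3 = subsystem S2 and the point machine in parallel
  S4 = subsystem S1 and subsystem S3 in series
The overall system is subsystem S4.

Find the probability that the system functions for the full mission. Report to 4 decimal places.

0.9855

Parallel (axle counter, balise encoder, and vital relay): 1 − (1 − 0.902000)(1 − 0.728000)(1 − 0.988000) = 0.999680
Series (signal lamp driver and interlocking processor): 0.927000 × 0.722000 = 0.669294
Parallel ([0.669294] and point machine): 1 − (1 − 0.669294)(1 − 0.957000) = 0.985780
Series ([0.999680] and [0.985780]): 0.999680 × 0.985780 = 0.9855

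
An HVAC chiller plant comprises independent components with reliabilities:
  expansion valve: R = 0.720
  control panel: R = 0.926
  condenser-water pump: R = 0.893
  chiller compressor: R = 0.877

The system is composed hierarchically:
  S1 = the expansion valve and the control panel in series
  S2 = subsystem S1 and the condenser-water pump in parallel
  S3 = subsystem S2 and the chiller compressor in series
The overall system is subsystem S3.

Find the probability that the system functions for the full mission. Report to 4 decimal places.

Series (expansion valve and control panel): 0.720000 × 0.926000 = 0.666720
Parallel ([0.666720] and condenser-water pump): 1 − (1 − 0.666720)(1 − 0.893000) = 0.964339
Series ([0.964339] and chiller compressor): 0.964339 × 0.877000 = 0.8457

0.8457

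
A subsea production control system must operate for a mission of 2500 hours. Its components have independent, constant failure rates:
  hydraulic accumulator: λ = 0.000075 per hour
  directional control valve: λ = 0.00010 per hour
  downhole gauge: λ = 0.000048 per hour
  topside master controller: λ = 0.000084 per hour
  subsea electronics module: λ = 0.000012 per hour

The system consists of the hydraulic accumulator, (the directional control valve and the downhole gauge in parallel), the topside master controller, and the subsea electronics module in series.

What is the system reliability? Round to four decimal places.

R(hydraulic accumulator) = exp(−0.000075 × 2500) = 0.829029
R(directional control valve) = exp(−0.00010 × 2500) = 0.778801
R(downhole gauge) = exp(−0.000048 × 2500) = 0.886920
R(topside master controller) = exp(−0.000084 × 2500) = 0.810584
R(subsea electronics module) = exp(−0.000012 × 2500) = 0.970446
Parallel (directional control valve and downhole gauge): 1 − (1 − 0.778801)(1 − 0.886920) = 0.974987
Series (hydraulic accumulator, [0.974987], topside master controller, and subsea electronics module): 0.829029 × 0.974987 × 0.810584 × 0.970446 = 0.6358

0.6358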